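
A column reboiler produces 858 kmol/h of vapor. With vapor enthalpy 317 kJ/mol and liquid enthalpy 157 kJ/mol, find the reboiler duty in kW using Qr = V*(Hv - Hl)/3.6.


Qr = 858 * (317 - 157) / 3.6 = 858 * 160 / 3.6 = 38130

38130 kW


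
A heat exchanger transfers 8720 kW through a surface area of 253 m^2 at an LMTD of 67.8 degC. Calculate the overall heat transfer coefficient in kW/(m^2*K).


From Q = U*A*LMTD, U = Q / (A * LMTD)
U = 8720 / (253 * 67.8) = 8720 / 17153.4 = 0.5084

0.5084 kW/(m^2*K)


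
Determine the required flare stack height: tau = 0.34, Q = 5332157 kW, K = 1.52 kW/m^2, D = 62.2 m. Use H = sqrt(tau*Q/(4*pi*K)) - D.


tau*Q/(4*pi*K) = 0.34 * 5332157 / (4 * pi * 1.52) = 94913.6
sqrt(94913.6) = 308.081
H = 308.081 - 62.2 = 245.9

245.9 m


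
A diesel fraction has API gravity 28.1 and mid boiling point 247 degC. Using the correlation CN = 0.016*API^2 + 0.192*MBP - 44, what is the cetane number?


CN = 0.016 * 28.1^2 + 0.192 * 247 - 44
CN = 12.63376 + 47.424 - 44 = 16.05776

16.05776


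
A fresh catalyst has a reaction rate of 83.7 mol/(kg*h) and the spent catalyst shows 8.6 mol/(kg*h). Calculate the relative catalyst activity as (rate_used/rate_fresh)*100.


Activity (%) = (rate_used / rate_fresh) * 100
rate_used = 8.6, rate_fresh = 83.7
= (8.6 / 83.7) * 100
= 0.1027 * 100 = 10.27

10.27 %


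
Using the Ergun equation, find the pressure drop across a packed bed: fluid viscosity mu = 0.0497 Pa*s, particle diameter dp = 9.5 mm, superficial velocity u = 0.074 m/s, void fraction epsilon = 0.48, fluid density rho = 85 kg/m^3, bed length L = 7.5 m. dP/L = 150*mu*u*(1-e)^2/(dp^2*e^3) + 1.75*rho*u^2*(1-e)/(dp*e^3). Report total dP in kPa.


dp = 9.5 mm = 0.0095 m
Viscous term = 150*0.0497*0.074*(1-0.48)^2 / (0.0095^2*0.48^3) = 14945.7
Inertial term = 1.75*85*0.074^2*(1-0.48) / (0.0095*0.48^3) = 403.159
dP/L = 14945.7 + 403.159 = 15348.9 Pa/m
dP = 15348.9 * 7.5 / 1000 = 115.1 kPa

115.1 kPa


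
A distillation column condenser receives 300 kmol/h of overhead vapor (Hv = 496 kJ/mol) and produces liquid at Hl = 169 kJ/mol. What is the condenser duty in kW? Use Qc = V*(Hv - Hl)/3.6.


Qc = 300 * (496 - 169) / 3.6 = 300 * 327 / 3.6 = 27250

27250 kW


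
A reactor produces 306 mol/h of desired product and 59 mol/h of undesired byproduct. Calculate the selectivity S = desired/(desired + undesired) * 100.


Selectivity = desired / (desired + undesired) * 100
Total products = 306 + 59 = 365 mol/h
S = 306 / 365 * 100
= 0.8384 * 100
= 83.84 %

83.84 %


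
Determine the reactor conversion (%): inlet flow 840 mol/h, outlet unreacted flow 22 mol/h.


X = (F_in - F_out) / F_in * 100
Moles reacted = 840 - 22 = 818
X = 818 / 840 * 100
= 0.9738 * 100
= 97.38 %

97.38 %


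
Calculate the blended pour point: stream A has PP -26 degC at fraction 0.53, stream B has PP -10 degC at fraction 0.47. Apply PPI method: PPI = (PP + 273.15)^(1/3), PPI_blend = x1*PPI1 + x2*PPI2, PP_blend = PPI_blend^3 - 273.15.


PPI_1 = (-26 + 273.15)^(1/3) = 6.275575
PPI_2 = (-10 + 273.15)^(1/3) = 6.408176
PPI_blend = 0.53 * 6.275575 + 0.47 * 6.408176 = 6.337897
PP_blend = 6.337897^3 - 273.15 = 254.5866 - 273.15 = -18.56

-18.56 degC


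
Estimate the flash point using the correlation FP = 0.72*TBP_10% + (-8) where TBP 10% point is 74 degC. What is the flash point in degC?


FP = 0.72 * 74 + (-8) = 45.28

45.28 degC


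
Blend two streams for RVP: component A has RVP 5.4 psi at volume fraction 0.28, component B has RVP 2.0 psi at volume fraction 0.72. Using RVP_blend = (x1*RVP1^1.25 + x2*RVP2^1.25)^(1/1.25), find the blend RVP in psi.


Chevron index: RVP_blend = (sum xi*RVPi^1.25)^(1/1.25)
RVP^1.25 terms: 0.28 * 5.4^1.25 + 0.72 * 2.0^1.25 = 4.01735
RVP_blend = 4.01735^(1/1.25) = 3.042

3.042 psi


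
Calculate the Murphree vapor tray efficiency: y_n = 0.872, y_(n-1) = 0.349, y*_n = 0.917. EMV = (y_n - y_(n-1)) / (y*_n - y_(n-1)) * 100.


Murphree vapor efficiency: EMV = (y_n - y_(n-1)) / (y*_n - y_(n-1)) * 100
EMV = (0.872 - 0.349) / (0.917 - 0.349) * 100 = 0.523 / 0.568 * 100 = 92.08

92.08 %


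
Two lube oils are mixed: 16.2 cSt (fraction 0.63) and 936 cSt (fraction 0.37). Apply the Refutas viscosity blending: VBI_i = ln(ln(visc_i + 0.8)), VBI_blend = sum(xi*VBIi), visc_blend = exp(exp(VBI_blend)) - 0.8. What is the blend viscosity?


Refutas method: VBN_i = 14.534*ln(ln(visc_i + 0.8)) + 10.975, blended linearly by mass fraction; since VBN is linear in VBI_i = ln(ln(visc_i + 0.8)) and the fractions sum to 1, blend VBI directly: visc = exp(exp(VBI_blend)) - 0.8
VBI_1 = ln(ln(16.2 + 0.8)) = 1.04141
VBI_2 = ln(ln(936 + 0.8)) = 1.92315
VBI_blend = 0.63 * 1.04141 + 0.37 * 1.92315 = 1.36765
visc_blend = exp(exp(1.36765)) - 0.8 = 49.91

49.91 cSt


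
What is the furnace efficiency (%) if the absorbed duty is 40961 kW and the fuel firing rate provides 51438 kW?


Furnace efficiency = Q_absorbed / Q_fuel * 100
= 40961 / 51438 * 100 = 79.63

79.63 %


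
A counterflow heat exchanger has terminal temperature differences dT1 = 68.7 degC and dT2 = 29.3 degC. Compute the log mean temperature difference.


LMTD = (dT1 - dT2) / ln(dT1/dT2)
= (68.7 - 29.3) / ln(68.7 / 29.3) = 39.4 / 0.852162 = 46.24

46.24 degC


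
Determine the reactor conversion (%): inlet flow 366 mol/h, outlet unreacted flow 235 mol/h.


X = (F_in - F_out) / F_in * 100
Moles reacted = 366 - 235 = 131
X = 131 / 366 * 100
= 0.3579 * 100
= 35.79 %

35.79 %


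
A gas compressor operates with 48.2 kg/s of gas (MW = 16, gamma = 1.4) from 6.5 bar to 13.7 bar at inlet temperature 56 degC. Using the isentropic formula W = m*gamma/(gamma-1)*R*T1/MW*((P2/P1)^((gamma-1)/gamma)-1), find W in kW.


Isentropic work: W = m*(gamma/(gamma-1))*(R*T1/MW)*((P2/P1)^((gamma-1)/gamma) - 1)
T1 = 56 + 273.15 = 329.15 K
Pressure ratio = 13.7 / 6.5 = 2.10769
Exponent = (1.4 - 1)/1.4 = 0.285714
(P2/P1)^exp - 1 = 2.10769^0.285714 - 1 = 0.237417
W = 48.2 * 1.4 / 0.4 * 8.314 * 329.15 / 16 * 0.237417 = 6850

6850 kW


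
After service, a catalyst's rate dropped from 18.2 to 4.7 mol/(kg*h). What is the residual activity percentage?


Activity (%) = (rate_used / rate_fresh) * 100
rate_used = 4.7, rate_fresh = 18.2
= (4.7 / 18.2) * 100
= 0.2582 * 100 = 25.82

25.82 %


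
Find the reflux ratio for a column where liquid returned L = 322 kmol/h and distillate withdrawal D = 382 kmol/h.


Reflux ratio definition: R = L / D (liquid returned / distillate withdrawn)
L = 322 kmol/h, D = 382 kmol/h
R = 322 / 382 = 0.8429

0.8429


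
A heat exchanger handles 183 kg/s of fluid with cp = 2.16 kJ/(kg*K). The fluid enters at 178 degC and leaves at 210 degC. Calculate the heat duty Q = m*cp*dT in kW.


Q = m_dot * cp * delta_T
delta_T = 210 - 178 = 32 K
Q = 183 * 2.16 * 32
= 395.28 * 32
= 12648.96 kW

12648.96 kW


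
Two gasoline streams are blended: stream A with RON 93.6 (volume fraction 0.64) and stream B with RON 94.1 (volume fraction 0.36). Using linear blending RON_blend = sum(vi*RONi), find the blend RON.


Linear blending: RON_blend = sum(vi * RONi)
Contribution 1: 0.64 * 93.6 = 59.904
Contribution 2: 0.36 * 94.1 = 33.876
RON_blend = 59.904 + 33.876 = 93.78

93.78


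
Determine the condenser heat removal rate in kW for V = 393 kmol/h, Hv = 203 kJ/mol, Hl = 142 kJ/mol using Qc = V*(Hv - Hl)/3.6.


Qc = 393 * (203 - 142) / 3.6 = 393 * 61 / 3.6 = 6659

6659 kW


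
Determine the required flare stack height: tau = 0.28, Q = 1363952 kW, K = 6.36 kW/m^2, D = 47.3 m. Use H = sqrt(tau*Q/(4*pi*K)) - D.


tau*Q/(4*pi*K) = 0.28 * 1363952 / (4 * pi * 6.36) = 4778.48
sqrt(4778.48) = 69.1266
H = 69.1266 - 47.3 = 21.83

21.83 m


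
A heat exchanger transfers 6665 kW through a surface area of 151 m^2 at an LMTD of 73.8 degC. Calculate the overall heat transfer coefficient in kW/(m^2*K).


From Q = U*A*LMTD, U = Q / (A * LMTD)
U = 6665 / (151 * 73.8) = 6665 / 11143.8 = 0.5981

0.5981 kW/(m^2*K)


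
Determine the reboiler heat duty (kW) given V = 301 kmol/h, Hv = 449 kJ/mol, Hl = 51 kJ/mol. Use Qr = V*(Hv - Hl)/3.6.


Qr = 301 * (449 - 51) / 3.6 = 301 * 398 / 3.6 = 33280

33280 kW


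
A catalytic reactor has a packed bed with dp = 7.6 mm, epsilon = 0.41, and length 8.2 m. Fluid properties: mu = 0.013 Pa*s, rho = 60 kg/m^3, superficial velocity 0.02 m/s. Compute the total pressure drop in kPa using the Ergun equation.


dp = 7.6 mm = 0.0076 m
Viscous term = 150*0.013*0.02*(1-0.41)^2 / (0.0076^2*0.41^3) = 3410.28
Inertial term = 1.75*60*0.02^2*(1-0.41) / (0.0076*0.41^3) = 47.3082
dP/L = 3410.28 + 47.3082 = 3457.59 Pa/m
dP = 3457.59 * 8.2 / 1000 = 28.35 kPa

28.35 kPa


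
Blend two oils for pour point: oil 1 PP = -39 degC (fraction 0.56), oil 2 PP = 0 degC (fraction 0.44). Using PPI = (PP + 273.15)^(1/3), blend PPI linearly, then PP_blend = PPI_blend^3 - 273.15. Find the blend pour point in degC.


PPI_1 = (-39 + 273.15)^(1/3) = 6.163557
PPI_2 = (0 + 273.15)^(1/3) = 6.488342
PPI_blend = 0.56 * 6.163557 + 0.44 * 6.488342 = 6.306462
PP_blend = 6.306462^3 - 273.15 = 250.8172 - 273.15 = -22.33

-22.33 degC


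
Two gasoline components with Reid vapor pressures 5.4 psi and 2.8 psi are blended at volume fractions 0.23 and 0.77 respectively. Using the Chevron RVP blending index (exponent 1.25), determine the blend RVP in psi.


Chevron index: RVP_blend = (sum xi*RVPi^1.25)^(1/1.25)
RVP^1.25 terms: 0.23 * 5.4^1.25 + 0.77 * 2.8^1.25 = 4.68224
RVP_blend = 4.68224^(1/1.25) = 3.438

3.438 psi


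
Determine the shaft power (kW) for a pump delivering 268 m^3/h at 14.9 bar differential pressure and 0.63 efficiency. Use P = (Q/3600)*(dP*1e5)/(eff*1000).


Q = 268 / 3600 = 0.0744444 m^3/s
P = 0.0744444 * (14.9 * 1e5) / 0.63 / 1000 = 176.1

176.1 kW


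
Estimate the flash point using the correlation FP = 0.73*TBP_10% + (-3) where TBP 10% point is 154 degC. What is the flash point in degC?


FP = 0.73 * 154 + (-3) = 109.42

109.42 degC


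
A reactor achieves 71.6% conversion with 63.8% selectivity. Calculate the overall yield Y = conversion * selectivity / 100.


Overall yield = conversion (%) * selectivity (%) / 100
Conversion = 71.6%, Selectivity = 63.8%
Y = 71.6 * 63.8 / 100
= 45.6808 %

45.6808 %


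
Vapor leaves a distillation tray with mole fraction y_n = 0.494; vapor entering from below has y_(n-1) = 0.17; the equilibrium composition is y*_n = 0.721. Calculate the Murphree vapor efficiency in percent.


Murphree vapor efficiency: EMV = (y_n - y_(n-1)) / (y*_n - y_(n-1)) * 100
EMV = (0.494 - 0.17) / (0.721 - 0.17) * 100 = 0.324 / 0.551 * 100 = 58.80

58.80 %


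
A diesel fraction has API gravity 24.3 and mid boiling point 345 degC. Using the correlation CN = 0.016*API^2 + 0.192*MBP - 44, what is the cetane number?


CN = 0.016 * 24.3^2 + 0.192 * 345 - 44
CN = 9.44784 + 66.24 - 44 = 31.68784

31.68784


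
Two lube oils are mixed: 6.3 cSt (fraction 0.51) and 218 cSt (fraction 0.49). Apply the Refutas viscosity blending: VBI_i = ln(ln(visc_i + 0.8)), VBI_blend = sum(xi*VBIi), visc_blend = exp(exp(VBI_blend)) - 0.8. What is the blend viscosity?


Refutas method: VBN_i = 14.534*ln(ln(visc_i + 0.8)) + 10.975, blended linearly by mass fraction; since VBN is linear in VBI_i = ln(ln(visc_i + 0.8)) and the fractions sum to 1, blend VBI directly: visc = exp(exp(VBI_blend)) - 0.8
VBI_1 = ln(ln(6.3 + 0.8)) = 0.672993
VBI_2 = ln(ln(218 + 0.8)) = 1.6842
VBI_blend = 0.51 * 0.672993 + 0.49 * 1.6842 = 1.16848
visc_blend = exp(exp(1.16848)) - 0.8 = 24.16

24.16 cSt


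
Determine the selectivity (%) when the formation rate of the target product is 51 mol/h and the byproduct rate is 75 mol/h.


Selectivity = desired / (desired + undesired) * 100
Total products = 51 + 75 = 126 mol/h
S = 51 / 126 * 100
= 0.4048 * 100
= 40.48 %

40.48 %


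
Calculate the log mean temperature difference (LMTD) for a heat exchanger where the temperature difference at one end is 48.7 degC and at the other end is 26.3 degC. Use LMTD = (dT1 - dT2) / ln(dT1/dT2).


LMTD = (dT1 - dT2) / ln(dT1/dT2)
= (48.7 - 26.3) / ln(48.7 / 26.3) = 22.4 / 0.61611 = 36.36

36.36 degC


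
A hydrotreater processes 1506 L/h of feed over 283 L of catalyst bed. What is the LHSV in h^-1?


LHSV = volumetric feed rate / catalyst volume
= 1506 L/h / 283 L
= 5.322 h^-1

5.322 h^-1


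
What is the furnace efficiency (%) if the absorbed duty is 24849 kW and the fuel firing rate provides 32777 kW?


Furnace efficiency = Q_absorbed / Q_fuel * 100
= 24849 / 32777 * 100 = 75.81

75.81 %


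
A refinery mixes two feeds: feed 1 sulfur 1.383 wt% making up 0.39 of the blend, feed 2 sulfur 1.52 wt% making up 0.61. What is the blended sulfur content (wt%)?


Linear sulfur blending: S_blend = x1*S1 + x2*S2
Contribution 1: 0.39 * 1.383 = 0.53937 wt%
Contribution 2: 0.61 * 1.52 = 0.9272 wt%
S_blend = 0.53937 + 0.9272 = 1.46657

1.46657 wt%


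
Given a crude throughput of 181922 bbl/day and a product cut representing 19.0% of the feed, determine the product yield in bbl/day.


Crude throughput = 181922 bbl/day
Fraction yield = 19.0%
yield = throughput * fraction / 100
yield = 181922 * 19.0 / 100 = 34565.18

34565.18 bbl/day


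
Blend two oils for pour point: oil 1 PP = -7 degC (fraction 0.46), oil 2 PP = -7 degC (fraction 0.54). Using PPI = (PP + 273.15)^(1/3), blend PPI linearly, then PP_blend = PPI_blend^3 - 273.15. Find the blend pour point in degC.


PPI_1 = (-7 + 273.15)^(1/3) = 6.432436
PPI_2 = (-7 + 273.15)^(1/3) = 6.432436
PPI_blend = 0.46 * 6.432436 + 0.54 * 6.432436 = 6.432436
PP_blend = 6.432436^3 - 273.15 = 266.15 - 273.15 = -7

-7 degC


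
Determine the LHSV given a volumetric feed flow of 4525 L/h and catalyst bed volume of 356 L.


LHSV = volumetric feed rate / catalyst volume
= 4525 L/h / 356 L
= 12.71 h^-1

12.71 h^-1


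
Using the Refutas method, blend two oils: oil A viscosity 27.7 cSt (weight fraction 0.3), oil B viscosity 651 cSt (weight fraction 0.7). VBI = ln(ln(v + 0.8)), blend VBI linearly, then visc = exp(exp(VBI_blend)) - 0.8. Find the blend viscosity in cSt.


Refutas method: VBN_i = 14.534*ln(ln(visc_i + 0.8)) + 10.975, blended linearly by mass fraction; since VBN is linear in VBI_i = ln(ln(visc_i + 0.8)) and the fractions sum to 1, blend VBI directly: visc = exp(exp(VBI_blend)) - 0.8
VBI_1 = ln(ln(27.7 + 0.8)) = 1.20893
VBI_2 = ln(ln(651 + 0.8)) = 1.86868
VBI_blend = 0.3 * 1.20893 + 0.7 * 1.86868 = 1.67075
visc_blend = exp(exp(1.67075)) - 0.8 = 202.8

202.8 cSt


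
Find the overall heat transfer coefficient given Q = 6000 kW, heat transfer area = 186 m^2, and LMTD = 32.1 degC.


From Q = U*A*LMTD, U = Q / (A * LMTD)
U = 6000 / (186 * 32.1) = 6000 / 5970.6 = 1.005

1.005 kW/(m^2*K)


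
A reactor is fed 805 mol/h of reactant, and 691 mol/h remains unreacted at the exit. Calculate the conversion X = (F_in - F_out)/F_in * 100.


X = (F_in - F_out) / F_in * 100
Moles reacted = 805 - 691 = 114
X = 114 / 805 * 100
= 0.1416 * 100
= 14.16 %

14.16 %


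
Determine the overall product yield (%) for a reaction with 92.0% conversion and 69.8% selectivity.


Overall yield = conversion (%) * selectivity (%) / 100
Conversion = 92.0%, Selectivity = 69.8%
Y = 92.0 * 69.8 / 100
= 64.216 %

64.216 %


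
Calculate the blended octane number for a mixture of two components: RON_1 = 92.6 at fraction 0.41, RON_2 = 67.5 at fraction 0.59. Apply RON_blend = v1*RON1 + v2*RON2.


Linear blending: RON_blend = sum(vi * RONi)
Contribution 1: 0.41 * 92.6 = 37.966
Contribution 2: 0.59 * 67.5 = 39.825
RON_blend = 37.966 + 39.825 = 77.791

77.791


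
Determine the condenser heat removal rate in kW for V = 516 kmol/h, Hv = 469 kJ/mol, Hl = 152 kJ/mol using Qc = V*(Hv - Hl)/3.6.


Qc = 516 * (469 - 152) / 3.6 = 516 * 317 / 3.6 = 45440

45440 kW


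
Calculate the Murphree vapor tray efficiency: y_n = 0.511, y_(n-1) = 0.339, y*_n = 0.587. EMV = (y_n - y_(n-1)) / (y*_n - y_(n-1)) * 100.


Murphree vapor efficiency: EMV = (y_n - y_(n-1)) / (y*_n - y_(n-1)) * 100
EMV = (0.511 - 0.339) / (0.587 - 0.339) * 100 = 0.172 / 0.248 * 100 = 69.35

69.35 %


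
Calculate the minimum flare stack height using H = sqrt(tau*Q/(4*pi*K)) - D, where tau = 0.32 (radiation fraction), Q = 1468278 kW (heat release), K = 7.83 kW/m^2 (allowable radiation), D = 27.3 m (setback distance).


tau*Q/(4*pi*K) = 0.32 * 1468278 / (4 * pi * 7.83) = 4775.15
sqrt(4775.15) = 69.1025
H = 69.1025 - 27.3 = 41.80

41.80 m


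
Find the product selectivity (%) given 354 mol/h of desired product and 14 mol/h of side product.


Selectivity = desired / (desired + undesired) * 100
Total products = 354 + 14 = 368 mol/h
S = 354 / 368 * 100
= 0.9620 * 100
= 96.20 %

96.20 %


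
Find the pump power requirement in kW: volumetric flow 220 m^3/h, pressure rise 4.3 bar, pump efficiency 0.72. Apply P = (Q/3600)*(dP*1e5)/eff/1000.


Q = 220 / 3600 = 0.0611111 m^3/s
P = 0.0611111 * (4.3 * 1e5) / 0.72 / 1000 = 36.50

36.50 kW


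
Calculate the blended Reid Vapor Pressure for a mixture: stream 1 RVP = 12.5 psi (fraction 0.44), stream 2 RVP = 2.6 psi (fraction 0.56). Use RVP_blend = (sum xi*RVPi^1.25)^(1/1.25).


Chevron index: RVP_blend = (sum xi*RVPi^1.25)^(1/1.25)
RVP^1.25 terms: 0.44 * 12.5^1.25 + 0.56 * 2.6^1.25 = 12.1905
RVP_blend = 12.1905^(1/1.25) = 7.393

7.393 psi


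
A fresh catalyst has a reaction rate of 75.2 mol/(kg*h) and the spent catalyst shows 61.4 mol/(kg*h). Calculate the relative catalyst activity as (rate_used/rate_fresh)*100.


Activity (%) = (rate_used / rate_fresh) * 100
rate_used = 61.4, rate_fresh = 75.2
= (61.4 / 75.2) * 100
= 0.8165 * 100 = 81.65

81.65 %


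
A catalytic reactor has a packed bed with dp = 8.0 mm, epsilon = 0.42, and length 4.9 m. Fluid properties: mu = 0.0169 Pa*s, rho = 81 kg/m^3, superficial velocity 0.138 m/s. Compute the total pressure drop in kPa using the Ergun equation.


dp = 8.0 mm = 0.008 m
Viscous term = 150*0.0169*0.138*(1-0.42)^2 / (0.008^2*0.42^3) = 24819.1
Inertial term = 1.75*81*0.138^2*(1-0.42) / (0.008*0.42^3) = 2641.63
dP/L = 24819.1 + 2641.63 = 27460.7 Pa/m
dP = 27460.7 * 4.9 / 1000 = 134.6 kPa

134.6 kPa


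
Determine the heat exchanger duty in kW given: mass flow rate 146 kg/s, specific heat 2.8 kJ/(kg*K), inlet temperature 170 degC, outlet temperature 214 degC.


Q = m_dot * cp * delta_T
delta_T = 214 - 170 = 44 K
Q = 146 * 2.8 * 44
= 408.8 * 44
= 17987.2 kW

17987.2 kW


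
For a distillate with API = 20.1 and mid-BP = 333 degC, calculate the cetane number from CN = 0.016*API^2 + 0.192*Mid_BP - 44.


CN = 0.016 * 20.1^2 + 0.192 * 333 - 44
CN = 6.46416 + 63.936 - 44 = 26.40016

26.40016


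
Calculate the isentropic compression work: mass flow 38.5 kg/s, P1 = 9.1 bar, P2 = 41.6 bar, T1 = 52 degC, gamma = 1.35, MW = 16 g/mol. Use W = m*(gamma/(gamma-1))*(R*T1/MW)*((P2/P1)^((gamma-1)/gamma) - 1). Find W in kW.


Isentropic work: W = m*(gamma/(gamma-1))*(R*T1/MW)*((P2/P1)^((gamma-1)/gamma) - 1)
T1 = 52 + 273.15 = 325.15 K
Pressure ratio = 41.6 / 9.1 = 4.57143
Exponent = (1.35 - 1)/1.35 = 0.259259
(P2/P1)^exp - 1 = 4.57143^0.259259 - 1 = 0.482943
W = 38.5 * 1.35 / 0.35 * 8.314 * 325.15 / 16 * 0.482943 = 12120

12120 kW


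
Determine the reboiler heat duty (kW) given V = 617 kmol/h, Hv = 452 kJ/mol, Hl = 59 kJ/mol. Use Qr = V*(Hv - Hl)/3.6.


Qr = 617 * (452 - 59) / 3.6 = 617 * 393 / 3.6 = 67360

67360 kW


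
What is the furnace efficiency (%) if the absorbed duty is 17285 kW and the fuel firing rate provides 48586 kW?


Furnace efficiency = Q_absorbed / Q_fuel * 100
= 17285 / 48586 * 100 = 35.58

35.58 %


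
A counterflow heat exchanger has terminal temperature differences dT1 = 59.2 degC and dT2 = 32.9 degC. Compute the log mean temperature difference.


LMTD = (dT1 - dT2) / ln(dT1/dT2)
= (59.2 - 32.9) / ln(59.2 / 32.9) = 26.3 / 0.587449 = 44.77

44.77 degC


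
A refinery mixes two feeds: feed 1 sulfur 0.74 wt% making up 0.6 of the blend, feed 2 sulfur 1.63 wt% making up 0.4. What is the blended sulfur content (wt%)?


Linear sulfur blending: S_blend = x1*S1 + x2*S2
Contribution 1: 0.6 * 0.74 = 0.444 wt%
Contribution 2: 0.4 * 1.63 = 0.652 wt%
S_blend = 0.444 + 0.652 = 1.096

1.096 wt%


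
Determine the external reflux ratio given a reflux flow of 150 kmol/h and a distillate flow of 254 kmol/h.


Reflux ratio definition: R = L / D (liquid returned / distillate withdrawn)
L = 150 kmol/h, D = 254 kmol/h
R = 150 / 254 = 0.5906

0.5906


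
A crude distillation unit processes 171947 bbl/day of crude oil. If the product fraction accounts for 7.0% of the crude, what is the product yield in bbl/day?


Crude throughput = 171947 bbl/day
Fraction yield = 7.0%
yield = throughput * fraction / 100
yield = 171947 * 7.0 / 100 = 12036.29

12036.29 bbl/day


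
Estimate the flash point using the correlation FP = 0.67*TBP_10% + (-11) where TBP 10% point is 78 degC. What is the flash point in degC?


FP = 0.67 * 78 + (-11) = 41.26

41.26 degC


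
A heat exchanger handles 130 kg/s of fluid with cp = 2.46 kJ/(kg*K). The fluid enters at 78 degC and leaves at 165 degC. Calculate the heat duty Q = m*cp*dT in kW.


Q = m_dot * cp * delta_T
delta_T = 165 - 78 = 87 K
Q = 130 * 2.46 * 87
= 319.8 * 87
= 27822.6 kW

27822.6 kW


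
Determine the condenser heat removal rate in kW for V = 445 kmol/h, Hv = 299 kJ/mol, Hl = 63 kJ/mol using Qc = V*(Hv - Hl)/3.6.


Qc = 445 * (299 - 63) / 3.6 = 445 * 236 / 3.6 = 29170

29170 kW


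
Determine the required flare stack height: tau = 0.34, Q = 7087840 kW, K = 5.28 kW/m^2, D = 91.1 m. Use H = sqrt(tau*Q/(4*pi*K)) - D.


tau*Q/(4*pi*K) = 0.34 * 7087840 / (4 * pi * 5.28) = 36320.3
sqrt(36320.3) = 190.579
H = 190.579 - 91.1 = 99.48

99.48 m


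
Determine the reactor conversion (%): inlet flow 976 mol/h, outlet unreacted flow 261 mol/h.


X = (F_in - F_out) / F_in * 100
Moles reacted = 976 - 261 = 715
X = 715 / 976 * 100
= 0.7326 * 100
= 73.26 %

73.26 %


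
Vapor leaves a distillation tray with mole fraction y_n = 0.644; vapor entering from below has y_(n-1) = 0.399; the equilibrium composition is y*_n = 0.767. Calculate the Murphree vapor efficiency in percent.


Murphree vapor efficiency: EMV = (y_n - y_(n-1)) / (y*_n - y_(n-1)) * 100
EMV = (0.644 - 0.399) / (0.767 - 0.399) * 100 = 0.245 / 0.368 * 100 = 66.58

66.58 %


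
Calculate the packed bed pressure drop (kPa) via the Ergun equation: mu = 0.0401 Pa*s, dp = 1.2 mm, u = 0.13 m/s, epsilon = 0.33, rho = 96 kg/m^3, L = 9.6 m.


dp = 1.2 mm = 0.0012 m
Viscous term = 150*0.0401*0.13*(1-0.33)^2 / (0.0012^2*0.33^3) = 6783040
Inertial term = 1.75*96*0.13^2*(1-0.33) / (0.0012*0.33^3) = 44111.1
dP/L = 6783040 + 44111.1 = 6827150 Pa/m
dP = 6827150 * 9.6 / 1000 = 65540 kPa

65540 kPa


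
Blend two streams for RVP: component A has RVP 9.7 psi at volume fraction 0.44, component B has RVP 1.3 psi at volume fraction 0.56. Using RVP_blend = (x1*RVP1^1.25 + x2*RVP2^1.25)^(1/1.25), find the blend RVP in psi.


Chevron index: RVP_blend = (sum xi*RVPi^1.25)^(1/1.25)
RVP^1.25 terms: 0.44 * 9.7^1.25 + 0.56 * 1.3^1.25 = 8.30947
RVP_blend = 8.30947^(1/1.25) = 5.441

5.441 psi


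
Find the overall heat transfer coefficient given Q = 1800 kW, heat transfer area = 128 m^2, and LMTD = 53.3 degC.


From Q = U*A*LMTD, U = Q / (A * LMTD)
U = 1800 / (128 * 53.3) = 1800 / 6822.4 = 0.2638

0.2638 kW/(m^2*K)


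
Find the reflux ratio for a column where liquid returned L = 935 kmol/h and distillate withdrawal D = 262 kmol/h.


Reflux ratio definition: R = L / D (liquid returned / distillate withdrawn)
L = 935 kmol/h, D = 262 kmol/h
R = 935 / 262 = 3.569

3.569


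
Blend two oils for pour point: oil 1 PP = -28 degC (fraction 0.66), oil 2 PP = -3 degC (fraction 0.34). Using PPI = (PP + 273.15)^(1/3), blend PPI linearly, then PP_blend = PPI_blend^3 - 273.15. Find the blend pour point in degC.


PPI_1 = (-28 + 273.15)^(1/3) = 6.258601
PPI_2 = (-3 + 273.15)^(1/3) = 6.464501
PPI_blend = 0.66 * 6.258601 + 0.34 * 6.464501 = 6.328607
PP_blend = 6.328607^3 - 273.15 = 253.4687 - 273.15 = -19.68

-19.68 degC


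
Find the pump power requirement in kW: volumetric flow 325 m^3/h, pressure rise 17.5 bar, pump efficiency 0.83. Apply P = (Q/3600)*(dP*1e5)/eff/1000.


Q = 325 / 3600 = 0.0902778 m^3/s
P = 0.0902778 * (17.5 * 1e5) / 0.83 / 1000 = 190.3

190.3 kW


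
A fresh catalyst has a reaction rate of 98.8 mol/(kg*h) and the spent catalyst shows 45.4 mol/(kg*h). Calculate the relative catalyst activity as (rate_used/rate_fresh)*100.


Activity (%) = (rate_used / rate_fresh) * 100
rate_used = 45.4, rate_fresh = 98.8
= (45.4 / 98.8) * 100
= 0.4595 * 100 = 45.95

45.95 %


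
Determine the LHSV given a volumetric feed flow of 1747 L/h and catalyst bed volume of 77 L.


LHSV = volumetric feed rate / catalyst volume
= 1747 L/h / 77 L
= 22.69 h^-1

22.69 h^-1


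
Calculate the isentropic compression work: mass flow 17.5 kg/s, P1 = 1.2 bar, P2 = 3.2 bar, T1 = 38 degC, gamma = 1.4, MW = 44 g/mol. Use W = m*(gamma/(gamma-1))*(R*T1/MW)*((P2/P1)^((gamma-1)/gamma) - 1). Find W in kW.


Isentropic work: W = m*(gamma/(gamma-1))*(R*T1/MW)*((P2/P1)^((gamma-1)/gamma) - 1)
T1 = 38 + 273.15 = 311.15 K
Pressure ratio = 3.2 / 1.2 = 2.66667
Exponent = (1.4 - 1)/1.4 = 0.285714
(P2/P1)^exp - 1 = 2.66667^0.285714 - 1 = 0.323443
W = 17.5 * 1.4 / 0.4 * 8.314 * 311.15 / 44 * 0.323443 = 1165

1165 kW


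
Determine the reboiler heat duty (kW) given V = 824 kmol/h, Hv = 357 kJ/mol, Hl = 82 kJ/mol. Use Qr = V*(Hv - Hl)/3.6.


Qr = 824 * (357 - 82) / 3.6 = 824 * 275 / 3.6 = 62940

62940 kW


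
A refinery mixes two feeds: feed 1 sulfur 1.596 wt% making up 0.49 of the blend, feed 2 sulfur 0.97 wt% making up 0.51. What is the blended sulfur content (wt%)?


Linear sulfur blending: S_blend = x1*S1 + x2*S2
Contribution 1: 0.49 * 1.596 = 0.78204 wt%
Contribution 2: 0.51 * 0.97 = 0.4947 wt%
S_blend = 0.78204 + 0.4947 = 1.27674

1.27674 wt%


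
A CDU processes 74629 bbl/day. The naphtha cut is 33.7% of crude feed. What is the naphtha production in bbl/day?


Crude throughput = 74629 bbl/day
Fraction yield = 33.7%
yield = throughput * fraction / 100
yield = 74629 * 33.7 / 100 = 25149.973

25149.973 bbl/day


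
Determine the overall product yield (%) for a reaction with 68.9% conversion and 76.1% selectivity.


Overall yield = conversion (%) * selectivity (%) / 100
Conversion = 68.9%, Selectivity = 76.1%
Y = 68.9 * 76.1 / 100
= 52.4329 %

52.4329 %


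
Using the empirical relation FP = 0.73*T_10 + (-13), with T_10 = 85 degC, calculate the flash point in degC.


FP = 0.73 * 85 + (-13) = 49.05

49.05 degC


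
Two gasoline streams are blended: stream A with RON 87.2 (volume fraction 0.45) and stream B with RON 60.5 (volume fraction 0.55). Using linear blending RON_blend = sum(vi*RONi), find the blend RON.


Linear blending: RON_blend = sum(vi * RONi)
Contribution 1: 0.45 * 87.2 = 39.24
Contribution 2: 0.55 * 60.5 = 33.275
RON_blend = 39.24 + 33.275 = 72.515

72.515


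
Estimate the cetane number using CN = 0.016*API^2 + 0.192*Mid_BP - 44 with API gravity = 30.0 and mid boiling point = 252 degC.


CN = 0.016 * 30.0^2 + 0.192 * 252 - 44
CN = 14.4 + 48.384 - 44 = 18.784

18.784


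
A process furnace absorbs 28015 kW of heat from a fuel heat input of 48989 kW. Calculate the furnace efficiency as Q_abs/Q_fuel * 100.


Furnace efficiency = Q_absorbed / Q_fuel * 100
= 28015 / 48989 * 100 = 57.19

57.19 %


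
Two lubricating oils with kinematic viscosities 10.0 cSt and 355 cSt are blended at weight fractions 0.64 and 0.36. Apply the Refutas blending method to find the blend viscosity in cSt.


Refutas method: VBN_i = 14.534*ln(ln(visc_i + 0.8)) + 10.975, blended linearly by mass fraction; since VBN is linear in VBI_i = ln(ln(visc_i + 0.8)) and the fractions sum to 1, blend VBI directly: visc = exp(exp(VBI_blend)) - 0.8
VBI_1 = ln(ln(10.0 + 0.8)) = 0.86691
VBI_2 = ln(ln(355 + 0.8)) = 1.7706
VBI_blend = 0.64 * 0.86691 + 0.36 * 1.7706 = 1.19224
visc_blend = exp(exp(1.19224)) - 0.8 = 26.16

26.16 cSt


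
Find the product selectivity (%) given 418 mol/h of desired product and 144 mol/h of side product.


Selectivity = desired / (desired + undesired) * 100
Total products = 418 + 144 = 562 mol/h
S = 418 / 562 * 100
= 0.7438 * 100
= 74.38 %

74.38 %


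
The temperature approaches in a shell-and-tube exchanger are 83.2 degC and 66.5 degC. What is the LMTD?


LMTD = (dT1 - dT2) / ln(dT1/dT2)
= (83.2 - 66.5) / ln(83.2 / 66.5) = 16.7 / 0.224045 = 74.54

74.54 degC


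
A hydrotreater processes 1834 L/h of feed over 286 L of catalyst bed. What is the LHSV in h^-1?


LHSV = volumetric feed rate / catalyst volume
= 1834 L/h / 286 L
= 6.413 h^-1

6.413 h^-1


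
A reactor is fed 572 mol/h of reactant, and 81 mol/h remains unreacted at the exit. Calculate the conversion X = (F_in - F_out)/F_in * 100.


X = (F_in - F_out) / F_in * 100
Moles reacted = 572 - 81 = 491
X = 491 / 572 * 100
= 0.8584 * 100
= 85.84 %

85.84 %


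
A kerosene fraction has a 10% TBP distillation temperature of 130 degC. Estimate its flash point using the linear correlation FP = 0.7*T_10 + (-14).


FP = 0.7 * 130 + (-14) = 77

77 degC


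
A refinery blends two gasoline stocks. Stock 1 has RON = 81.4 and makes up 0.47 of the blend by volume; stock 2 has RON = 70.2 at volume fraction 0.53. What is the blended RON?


Linear blending: RON_blend = sum(vi * RONi)
Contribution 1: 0.47 * 81.4 = 38.258
Contribution 2: 0.53 * 70.2 = 37.206
RON_blend = 38.258 + 37.206 = 75.464

75.464


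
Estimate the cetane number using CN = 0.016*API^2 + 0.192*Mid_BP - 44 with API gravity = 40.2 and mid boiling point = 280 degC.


CN = 0.016 * 40.2^2 + 0.192 * 280 - 44
CN = 25.85664 + 53.76 - 44 = 35.61664

35.61664


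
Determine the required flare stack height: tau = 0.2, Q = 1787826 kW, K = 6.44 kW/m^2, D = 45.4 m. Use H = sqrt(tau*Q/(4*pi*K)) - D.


tau*Q/(4*pi*K) = 0.2 * 1787826 / (4 * pi * 6.44) = 4418.34
sqrt(4418.34) = 66.4706
H = 66.4706 - 45.4 = 21.07

21.07 m


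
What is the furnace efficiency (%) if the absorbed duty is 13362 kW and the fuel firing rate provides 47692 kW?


Furnace efficiency = Q_absorbed / Q_fuel * 100
= 13362 / 47692 * 100 = 28.02

28.02 %


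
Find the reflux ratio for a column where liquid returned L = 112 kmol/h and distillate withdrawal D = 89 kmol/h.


Reflux ratio definition: R = L / D (liquid returned / distillate withdrawn)
L = 112 kmol/h, D = 89 kmol/h
R = 112 / 89 = 1.258

1.258


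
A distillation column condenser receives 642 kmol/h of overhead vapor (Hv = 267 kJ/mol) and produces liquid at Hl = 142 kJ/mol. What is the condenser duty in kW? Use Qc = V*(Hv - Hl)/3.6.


Qc = 642 * (267 - 142) / 3.6 = 642 * 125 / 3.6 = 22290

22290 kW


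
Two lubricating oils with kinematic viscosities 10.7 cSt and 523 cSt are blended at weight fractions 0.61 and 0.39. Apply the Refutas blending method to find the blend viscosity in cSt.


Refutas method: VBN_i = 14.534*ln(ln(visc_i + 0.8)) + 10.975, blended linearly by mass fraction; since VBN is linear in VBI_i = ln(ln(visc_i + 0.8)) and the fractions sum to 1, blend VBI directly: visc = exp(exp(VBI_blend)) - 0.8
VBI_1 = ln(ln(10.7 + 0.8)) = 0.892959
VBI_2 = ln(ln(523 + 0.8)) = 1.83436
VBI_blend = 0.61 * 0.892959 + 0.39 * 1.83436 = 1.26011
visc_blend = exp(exp(1.26011)) - 0.8 = 33.18

33.18 cSt


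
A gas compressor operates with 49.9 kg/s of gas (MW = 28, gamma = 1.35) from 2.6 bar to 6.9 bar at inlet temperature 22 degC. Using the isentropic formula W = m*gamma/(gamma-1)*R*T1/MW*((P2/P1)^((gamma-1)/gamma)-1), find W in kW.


Isentropic work: W = m*(gamma/(gamma-1))*(R*T1/MW)*((P2/P1)^((gamma-1)/gamma) - 1)
T1 = 22 + 273.15 = 295.15 K
Pressure ratio = 6.9 / 2.6 = 2.65385
Exponent = (1.35 - 1)/1.35 = 0.259259
(P2/P1)^exp - 1 = 2.65385^0.259259 - 1 = 0.287934
W = 49.9 * 1.35 / 0.35 * 8.314 * 295.15 / 28 * 0.287934 = 4857

4857 kW


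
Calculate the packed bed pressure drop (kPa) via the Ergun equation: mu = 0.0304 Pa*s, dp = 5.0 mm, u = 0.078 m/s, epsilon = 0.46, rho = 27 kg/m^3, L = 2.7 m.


dp = 5.0 mm = 0.005 m
Viscous term = 150*0.0304*0.078*(1-0.46)^2 / (0.005^2*0.46^3) = 42622
Inertial term = 1.75*27*0.078^2*(1-0.46) / (0.005*0.46^3) = 318.964
dP/L = 42622 + 318.964 = 42941 Pa/m
dP = 42941 * 2.7 / 1000 = 115.9 kPa

115.9 kPa


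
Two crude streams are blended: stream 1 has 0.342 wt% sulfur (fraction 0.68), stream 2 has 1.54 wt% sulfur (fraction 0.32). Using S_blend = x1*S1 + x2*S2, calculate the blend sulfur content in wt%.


Linear sulfur blending: S_blend = x1*S1 + x2*S2
Contribution 1: 0.68 * 0.342 = 0.23256 wt%
Contribution 2: 0.32 * 1.54 = 0.4928 wt%
S_blend = 0.23256 + 0.4928 = 0.72536

0.72536 wt%


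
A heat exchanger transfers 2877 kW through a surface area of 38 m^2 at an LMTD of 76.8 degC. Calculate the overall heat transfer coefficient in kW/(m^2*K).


From Q = U*A*LMTD, U = Q / (A * LMTD)
U = 2877 / (38 * 76.8) = 2877 / 2918.4 = 0.9858

0.9858 kW/(m^2*K)


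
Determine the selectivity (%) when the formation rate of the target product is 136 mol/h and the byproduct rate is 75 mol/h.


Selectivity = desired / (desired + undesired) * 100
Total products = 136 + 75 = 211 mol/h
S = 136 / 211 * 100
= 0.6445 * 100
= 64.45 %

64.45 %


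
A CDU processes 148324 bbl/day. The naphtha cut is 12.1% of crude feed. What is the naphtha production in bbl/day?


Crude throughput = 148324 bbl/day
Fraction yield = 12.1%
yield = throughput * fraction / 100
yield = 148324 * 12.1 / 100 = 17947.204

17947.204 bbl/day


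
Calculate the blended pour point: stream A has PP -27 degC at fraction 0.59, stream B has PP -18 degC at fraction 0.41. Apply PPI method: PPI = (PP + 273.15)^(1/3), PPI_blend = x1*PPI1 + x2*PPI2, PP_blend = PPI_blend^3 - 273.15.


PPI_1 = (-27 + 273.15)^(1/3) = 6.2671
PPI_2 = (-18 + 273.15)^(1/3) = 6.342569
PPI_blend = 0.59 * 6.2671 + 0.41 * 6.342569 = 6.298042
PP_blend = 6.298042^3 - 273.15 = 249.8139 - 273.15 = -23.34

-23.34 degC


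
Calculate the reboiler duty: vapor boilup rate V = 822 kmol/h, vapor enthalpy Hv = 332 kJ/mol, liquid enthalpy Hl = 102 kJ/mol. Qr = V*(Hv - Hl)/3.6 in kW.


Qr = 822 * (332 - 102) / 3.6 = 822 * 230 / 3.6 = 52520

52520 kW


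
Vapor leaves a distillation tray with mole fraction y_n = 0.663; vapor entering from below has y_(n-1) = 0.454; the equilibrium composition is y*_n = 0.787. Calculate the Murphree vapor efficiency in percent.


Murphree vapor efficiency: EMV = (y_n - y_(n-1)) / (y*_n - y_(n-1)) * 100
EMV = (0.663 - 0.454) / (0.787 - 0.454) * 100 = 0.209 / 0.333 * 100 = 62.76

62.76 %


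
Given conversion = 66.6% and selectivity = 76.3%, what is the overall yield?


Overall yield = conversion (%) * selectivity (%) / 100
Conversion = 66.6%, Selectivity = 76.3%
Y = 66.6 * 76.3 / 100
= 50.8158 %

50.8158 %


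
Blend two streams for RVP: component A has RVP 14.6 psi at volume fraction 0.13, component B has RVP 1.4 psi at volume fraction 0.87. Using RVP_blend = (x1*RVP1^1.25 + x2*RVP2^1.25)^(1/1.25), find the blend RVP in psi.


Chevron index: RVP_blend = (sum xi*RVPi^1.25)^(1/1.25)
RVP^1.25 terms: 0.13 * 14.6^1.25 + 0.87 * 1.4^1.25 = 5.03498
RVP_blend = 5.03498^(1/1.25) = 3.644

3.644 psi


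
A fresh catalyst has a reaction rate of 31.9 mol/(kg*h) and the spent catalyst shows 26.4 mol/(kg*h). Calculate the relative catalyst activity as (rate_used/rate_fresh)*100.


Activity (%) = (rate_used / rate_fresh) * 100
rate_used = 26.4, rate_fresh = 31.9
= (26.4 / 31.9) * 100
= 0.8276 * 100 = 82.76

82.76 %


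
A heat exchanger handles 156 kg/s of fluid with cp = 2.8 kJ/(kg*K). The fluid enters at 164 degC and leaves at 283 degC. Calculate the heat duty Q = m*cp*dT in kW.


Q = m_dot * cp * delta_T
delta_T = 283 - 164 = 119 K
Q = 156 * 2.8 * 119
= 436.8 * 119
= 51979.2 kW

51979.2 kW


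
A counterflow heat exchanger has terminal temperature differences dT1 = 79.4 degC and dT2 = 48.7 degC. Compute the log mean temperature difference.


LMTD = (dT1 - dT2) / ln(dT1/dT2)
= (79.4 - 48.7) / ln(79.4 / 48.7) = 30.7 / 0.488819 = 62.80

62.80 degC


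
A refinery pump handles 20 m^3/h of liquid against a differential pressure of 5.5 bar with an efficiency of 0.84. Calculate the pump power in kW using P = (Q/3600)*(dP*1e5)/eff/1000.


Q = 20 / 3600 = 0.00555556 m^3/s
P = 0.00555556 * (5.5 * 1e5) / 0.84 / 1000 = 3.638

3.638 kW


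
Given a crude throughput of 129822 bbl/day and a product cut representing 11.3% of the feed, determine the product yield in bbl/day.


Crude throughput = 129822 bbl/day
Fraction yield = 11.3%
yield = throughput * fraction / 100
yield = 129822 * 11.3 / 100 = 14669.886

14669.886 bbl/day


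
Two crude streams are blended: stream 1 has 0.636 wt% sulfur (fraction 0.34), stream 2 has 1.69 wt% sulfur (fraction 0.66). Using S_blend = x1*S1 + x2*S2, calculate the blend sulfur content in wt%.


Linear sulfur blending: S_blend = x1*S1 + x2*S2
Contribution 1: 0.34 * 0.636 = 0.21624 wt%
Contribution 2: 0.66 * 1.69 = 1.1154 wt%
S_blend = 0.21624 + 1.1154 = 1.33164

1.33164 wt%


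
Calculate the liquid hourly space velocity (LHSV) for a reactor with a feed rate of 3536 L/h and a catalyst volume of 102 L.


LHSV = volumetric feed rate / catalyst volume
= 3536 L/h / 102 L
= 34.67 h^-1

34.67 h^-1


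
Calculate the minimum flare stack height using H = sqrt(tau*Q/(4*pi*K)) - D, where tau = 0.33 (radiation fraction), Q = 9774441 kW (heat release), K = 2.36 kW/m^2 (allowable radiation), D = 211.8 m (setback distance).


tau*Q/(4*pi*K) = 0.33 * 9774441 / (4 * pi * 2.36) = 108764
sqrt(108764) = 329.794
H = 329.794 - 211.8 = 118.0

118.0 m


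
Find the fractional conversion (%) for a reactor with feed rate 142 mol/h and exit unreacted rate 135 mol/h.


X = (F_in - F_out) / F_in * 100
Moles reacted = 142 - 135 = 7
X = 7 / 142 * 100
= 0.04930 * 100
= 4.930 %

4.930 %


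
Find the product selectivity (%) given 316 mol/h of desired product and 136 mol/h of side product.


Selectivity = desired / (desired + undesired) * 100
Total products = 316 + 136 = 452 mol/h
S = 316 / 452 * 100
= 0.6991 * 100
= 69.91 %

69.91 %


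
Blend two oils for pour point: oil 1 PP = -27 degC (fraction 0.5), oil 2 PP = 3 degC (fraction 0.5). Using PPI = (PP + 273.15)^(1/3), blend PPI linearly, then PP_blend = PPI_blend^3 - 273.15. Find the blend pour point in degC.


PPI_1 = (-27 + 273.15)^(1/3) = 6.2671
PPI_2 = (3 + 273.15)^(1/3) = 6.512009
PPI_blend = 0.5 * 6.2671 + 0.5 * 6.512009 = 6.389555
PP_blend = 6.389555^3 - 273.15 = 260.8626 - 273.15 = -12.29

-12.29 degC


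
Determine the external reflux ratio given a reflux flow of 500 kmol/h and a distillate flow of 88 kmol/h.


Reflux ratio definition: R = L / D (liquid returned / distillate withdrawn)
L = 500 kmol/h, D = 88 kmol/h
R = 500 / 88 = 5.682

5.682


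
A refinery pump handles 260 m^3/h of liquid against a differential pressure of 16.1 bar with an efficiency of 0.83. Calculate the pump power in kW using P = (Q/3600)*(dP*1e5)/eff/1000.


Q = 260 / 3600 = 0.0722222 m^3/s
P = 0.0722222 * (16.1 * 1e5) / 0.83 / 1000 = 140.1

140.1 kW


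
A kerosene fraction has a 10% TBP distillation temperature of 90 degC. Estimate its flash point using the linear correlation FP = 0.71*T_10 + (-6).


FP = 0.71 * 90 + (-6) = 57.9

57.9 degC


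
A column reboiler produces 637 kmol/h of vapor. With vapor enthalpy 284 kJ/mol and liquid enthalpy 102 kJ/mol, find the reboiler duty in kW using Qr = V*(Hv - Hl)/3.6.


Qr = 637 * (284 - 102) / 3.6 = 637 * 182 / 3.6 = 32200

32200 kW


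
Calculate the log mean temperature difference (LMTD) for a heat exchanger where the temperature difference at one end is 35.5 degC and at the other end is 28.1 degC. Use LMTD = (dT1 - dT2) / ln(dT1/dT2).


LMTD = (dT1 - dT2) / ln(dT1/dT2)
= (35.5 - 28.1) / ln(35.5 / 28.1) = 7.4 / 0.233763 = 31.66

31.66 degC


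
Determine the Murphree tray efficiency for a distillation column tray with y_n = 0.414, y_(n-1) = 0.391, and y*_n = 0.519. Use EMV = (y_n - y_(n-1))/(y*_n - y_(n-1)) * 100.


Murphree vapor efficiency: EMV = (y_n - y_(n-1)) / (y*_n - y_(n-1)) * 100
EMV = (0.414 - 0.391) / (0.519 - 0.391) * 100 = 0.023 / 0.128 * 100 = 17.97

17.97 %
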